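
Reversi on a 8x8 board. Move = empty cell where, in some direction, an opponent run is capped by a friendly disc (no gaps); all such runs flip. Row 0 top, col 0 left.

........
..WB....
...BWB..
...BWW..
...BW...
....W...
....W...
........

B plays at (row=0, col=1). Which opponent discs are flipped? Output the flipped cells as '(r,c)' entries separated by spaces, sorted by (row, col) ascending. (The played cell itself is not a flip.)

Dir NW: edge -> no flip
Dir N: edge -> no flip
Dir NE: edge -> no flip
Dir W: first cell '.' (not opp) -> no flip
Dir E: first cell '.' (not opp) -> no flip
Dir SW: first cell '.' (not opp) -> no flip
Dir S: first cell '.' (not opp) -> no flip
Dir SE: opp run (1,2) capped by B -> flip

Answer: (1,2)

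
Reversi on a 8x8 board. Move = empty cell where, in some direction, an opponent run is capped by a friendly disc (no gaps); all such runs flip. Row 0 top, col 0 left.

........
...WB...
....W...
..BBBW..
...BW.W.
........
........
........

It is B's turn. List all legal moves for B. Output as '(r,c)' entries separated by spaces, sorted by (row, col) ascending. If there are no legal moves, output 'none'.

Answer: (1,2) (1,5) (3,6) (4,5) (5,4) (5,5)

Derivation:
(0,2): no bracket -> illegal
(0,3): no bracket -> illegal
(0,4): no bracket -> illegal
(1,2): flips 1 -> legal
(1,5): flips 1 -> legal
(2,2): no bracket -> illegal
(2,3): no bracket -> illegal
(2,5): no bracket -> illegal
(2,6): no bracket -> illegal
(3,6): flips 1 -> legal
(3,7): no bracket -> illegal
(4,5): flips 1 -> legal
(4,7): no bracket -> illegal
(5,3): no bracket -> illegal
(5,4): flips 1 -> legal
(5,5): flips 1 -> legal
(5,6): no bracket -> illegal
(5,7): no bracket -> illegal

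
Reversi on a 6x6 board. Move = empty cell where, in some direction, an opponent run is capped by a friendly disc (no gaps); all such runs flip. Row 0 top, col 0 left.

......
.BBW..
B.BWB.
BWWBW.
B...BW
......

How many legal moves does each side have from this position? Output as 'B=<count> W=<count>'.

-- B to move --
(0,2): flips 1 -> legal
(0,3): flips 2 -> legal
(0,4): flips 1 -> legal
(1,4): flips 1 -> legal
(2,1): no bracket -> illegal
(2,5): no bracket -> illegal
(3,5): flips 1 -> legal
(4,1): no bracket -> illegal
(4,2): flips 2 -> legal
(4,3): no bracket -> illegal
(5,4): no bracket -> illegal
(5,5): no bracket -> illegal
B mobility = 6
-- W to move --
(0,0): no bracket -> illegal
(0,1): flips 1 -> legal
(0,2): flips 2 -> legal
(0,3): no bracket -> illegal
(1,0): flips 2 -> legal
(1,4): flips 1 -> legal
(1,5): no bracket -> illegal
(2,1): flips 1 -> legal
(2,5): flips 1 -> legal
(3,5): flips 1 -> legal
(4,1): no bracket -> illegal
(4,2): no bracket -> illegal
(4,3): flips 2 -> legal
(5,0): no bracket -> illegal
(5,1): no bracket -> illegal
(5,3): no bracket -> illegal
(5,4): flips 1 -> legal
(5,5): no bracket -> illegal
W mobility = 9

Answer: B=6 W=9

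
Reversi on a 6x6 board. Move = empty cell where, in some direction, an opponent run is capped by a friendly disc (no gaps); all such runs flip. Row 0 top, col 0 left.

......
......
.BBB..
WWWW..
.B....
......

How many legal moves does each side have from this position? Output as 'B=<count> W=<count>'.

-- B to move --
(2,0): no bracket -> illegal
(2,4): no bracket -> illegal
(3,4): no bracket -> illegal
(4,0): flips 1 -> legal
(4,2): flips 1 -> legal
(4,3): flips 2 -> legal
(4,4): flips 1 -> legal
B mobility = 4
-- W to move --
(1,0): flips 1 -> legal
(1,1): flips 2 -> legal
(1,2): flips 2 -> legal
(1,3): flips 2 -> legal
(1,4): flips 1 -> legal
(2,0): no bracket -> illegal
(2,4): no bracket -> illegal
(3,4): no bracket -> illegal
(4,0): no bracket -> illegal
(4,2): no bracket -> illegal
(5,0): flips 1 -> legal
(5,1): flips 1 -> legal
(5,2): flips 1 -> legal
W mobility = 8

Answer: B=4 W=8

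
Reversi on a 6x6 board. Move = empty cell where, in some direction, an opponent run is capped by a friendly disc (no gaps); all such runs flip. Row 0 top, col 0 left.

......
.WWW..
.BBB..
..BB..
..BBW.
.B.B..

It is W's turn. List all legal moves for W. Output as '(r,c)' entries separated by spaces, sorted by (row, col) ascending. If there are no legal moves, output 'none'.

(1,0): no bracket -> illegal
(1,4): no bracket -> illegal
(2,0): no bracket -> illegal
(2,4): no bracket -> illegal
(3,0): flips 1 -> legal
(3,1): flips 2 -> legal
(3,4): flips 1 -> legal
(4,0): no bracket -> illegal
(4,1): flips 2 -> legal
(5,0): no bracket -> illegal
(5,2): flips 3 -> legal
(5,4): no bracket -> illegal

Answer: (3,0) (3,1) (3,4) (4,1) (5,2)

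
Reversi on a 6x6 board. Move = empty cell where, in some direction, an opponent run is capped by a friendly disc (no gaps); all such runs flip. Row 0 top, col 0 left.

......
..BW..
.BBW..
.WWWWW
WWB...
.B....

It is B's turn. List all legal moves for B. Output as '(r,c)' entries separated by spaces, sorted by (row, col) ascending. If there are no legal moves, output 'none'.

(0,2): no bracket -> illegal
(0,3): no bracket -> illegal
(0,4): flips 1 -> legal
(1,4): flips 1 -> legal
(2,0): flips 1 -> legal
(2,4): flips 2 -> legal
(2,5): no bracket -> illegal
(3,0): no bracket -> illegal
(4,3): flips 1 -> legal
(4,4): flips 1 -> legal
(4,5): flips 2 -> legal
(5,0): no bracket -> illegal
(5,2): no bracket -> illegal

Answer: (0,4) (1,4) (2,0) (2,4) (4,3) (4,4) (4,5)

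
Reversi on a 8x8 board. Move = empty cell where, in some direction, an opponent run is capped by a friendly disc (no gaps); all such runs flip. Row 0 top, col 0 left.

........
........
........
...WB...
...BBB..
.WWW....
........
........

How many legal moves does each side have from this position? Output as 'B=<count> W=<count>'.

-- B to move --
(2,2): flips 1 -> legal
(2,3): flips 1 -> legal
(2,4): no bracket -> illegal
(3,2): flips 1 -> legal
(4,0): no bracket -> illegal
(4,1): no bracket -> illegal
(4,2): no bracket -> illegal
(5,0): no bracket -> illegal
(5,4): no bracket -> illegal
(6,0): no bracket -> illegal
(6,1): flips 1 -> legal
(6,2): flips 1 -> legal
(6,3): flips 1 -> legal
(6,4): no bracket -> illegal
B mobility = 6
-- W to move --
(2,3): no bracket -> illegal
(2,4): no bracket -> illegal
(2,5): flips 2 -> legal
(3,2): no bracket -> illegal
(3,5): flips 2 -> legal
(3,6): no bracket -> illegal
(4,2): no bracket -> illegal
(4,6): no bracket -> illegal
(5,4): no bracket -> illegal
(5,5): flips 1 -> legal
(5,6): no bracket -> illegal
W mobility = 3

Answer: B=6 W=3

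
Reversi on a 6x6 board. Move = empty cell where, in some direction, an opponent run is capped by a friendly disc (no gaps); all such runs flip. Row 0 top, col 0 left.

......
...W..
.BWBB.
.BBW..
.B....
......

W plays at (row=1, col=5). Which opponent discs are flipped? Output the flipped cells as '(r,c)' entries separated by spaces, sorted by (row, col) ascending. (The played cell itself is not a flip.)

Answer: (2,4)

Derivation:
Dir NW: first cell '.' (not opp) -> no flip
Dir N: first cell '.' (not opp) -> no flip
Dir NE: edge -> no flip
Dir W: first cell '.' (not opp) -> no flip
Dir E: edge -> no flip
Dir SW: opp run (2,4) capped by W -> flip
Dir S: first cell '.' (not opp) -> no flip
Dir SE: edge -> no flip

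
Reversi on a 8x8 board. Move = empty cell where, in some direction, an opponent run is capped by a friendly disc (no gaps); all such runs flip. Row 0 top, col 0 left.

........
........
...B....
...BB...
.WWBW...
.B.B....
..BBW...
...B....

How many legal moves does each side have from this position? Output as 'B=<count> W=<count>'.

-- B to move --
(3,0): no bracket -> illegal
(3,1): flips 2 -> legal
(3,2): no bracket -> illegal
(3,5): flips 1 -> legal
(4,0): flips 2 -> legal
(4,5): flips 1 -> legal
(5,0): no bracket -> illegal
(5,2): no bracket -> illegal
(5,4): flips 1 -> legal
(5,5): flips 2 -> legal
(6,5): flips 1 -> legal
(7,4): no bracket -> illegal
(7,5): flips 1 -> legal
B mobility = 8
-- W to move --
(1,2): no bracket -> illegal
(1,3): no bracket -> illegal
(1,4): no bracket -> illegal
(2,2): flips 1 -> legal
(2,4): flips 2 -> legal
(2,5): no bracket -> illegal
(3,2): no bracket -> illegal
(3,5): no bracket -> illegal
(4,0): no bracket -> illegal
(4,5): no bracket -> illegal
(5,0): no bracket -> illegal
(5,2): no bracket -> illegal
(5,4): no bracket -> illegal
(6,0): flips 1 -> legal
(6,1): flips 3 -> legal
(7,1): flips 2 -> legal
(7,2): no bracket -> illegal
(7,4): no bracket -> illegal
W mobility = 5

Answer: B=8 W=5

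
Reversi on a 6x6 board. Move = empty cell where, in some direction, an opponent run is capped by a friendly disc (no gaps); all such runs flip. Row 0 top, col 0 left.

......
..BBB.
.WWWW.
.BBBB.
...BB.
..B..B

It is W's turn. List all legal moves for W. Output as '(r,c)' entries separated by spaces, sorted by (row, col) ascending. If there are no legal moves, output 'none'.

(0,1): flips 1 -> legal
(0,2): flips 2 -> legal
(0,3): flips 2 -> legal
(0,4): flips 2 -> legal
(0,5): flips 1 -> legal
(1,1): no bracket -> illegal
(1,5): no bracket -> illegal
(2,0): no bracket -> illegal
(2,5): no bracket -> illegal
(3,0): no bracket -> illegal
(3,5): no bracket -> illegal
(4,0): flips 1 -> legal
(4,1): flips 2 -> legal
(4,2): flips 2 -> legal
(4,5): flips 1 -> legal
(5,1): no bracket -> illegal
(5,3): flips 2 -> legal
(5,4): flips 4 -> legal

Answer: (0,1) (0,2) (0,3) (0,4) (0,5) (4,0) (4,1) (4,2) (4,5) (5,3) (5,4)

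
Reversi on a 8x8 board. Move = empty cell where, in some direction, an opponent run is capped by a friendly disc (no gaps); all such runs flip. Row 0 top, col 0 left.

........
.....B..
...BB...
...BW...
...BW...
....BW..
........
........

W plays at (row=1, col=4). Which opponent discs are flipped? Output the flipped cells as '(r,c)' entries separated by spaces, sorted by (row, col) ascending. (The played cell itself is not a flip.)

Answer: (2,4)

Derivation:
Dir NW: first cell '.' (not opp) -> no flip
Dir N: first cell '.' (not opp) -> no flip
Dir NE: first cell '.' (not opp) -> no flip
Dir W: first cell '.' (not opp) -> no flip
Dir E: opp run (1,5), next='.' -> no flip
Dir SW: opp run (2,3), next='.' -> no flip
Dir S: opp run (2,4) capped by W -> flip
Dir SE: first cell '.' (not opp) -> no flip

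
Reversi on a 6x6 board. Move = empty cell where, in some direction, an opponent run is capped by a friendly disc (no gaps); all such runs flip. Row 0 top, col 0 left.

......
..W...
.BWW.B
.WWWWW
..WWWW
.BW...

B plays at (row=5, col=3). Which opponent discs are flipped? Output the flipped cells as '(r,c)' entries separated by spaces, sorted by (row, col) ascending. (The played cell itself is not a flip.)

Dir NW: opp run (4,2) (3,1), next='.' -> no flip
Dir N: opp run (4,3) (3,3) (2,3), next='.' -> no flip
Dir NE: opp run (4,4) (3,5), next=edge -> no flip
Dir W: opp run (5,2) capped by B -> flip
Dir E: first cell '.' (not opp) -> no flip
Dir SW: edge -> no flip
Dir S: edge -> no flip
Dir SE: edge -> no flip

Answer: (5,2)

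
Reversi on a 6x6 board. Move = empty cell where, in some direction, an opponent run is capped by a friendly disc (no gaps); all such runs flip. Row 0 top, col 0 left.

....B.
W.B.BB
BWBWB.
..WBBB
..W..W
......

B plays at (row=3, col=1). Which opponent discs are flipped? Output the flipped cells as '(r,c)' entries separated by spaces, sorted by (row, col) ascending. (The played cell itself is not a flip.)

Dir NW: first cell 'B' (not opp) -> no flip
Dir N: opp run (2,1), next='.' -> no flip
Dir NE: first cell 'B' (not opp) -> no flip
Dir W: first cell '.' (not opp) -> no flip
Dir E: opp run (3,2) capped by B -> flip
Dir SW: first cell '.' (not opp) -> no flip
Dir S: first cell '.' (not opp) -> no flip
Dir SE: opp run (4,2), next='.' -> no flip

Answer: (3,2)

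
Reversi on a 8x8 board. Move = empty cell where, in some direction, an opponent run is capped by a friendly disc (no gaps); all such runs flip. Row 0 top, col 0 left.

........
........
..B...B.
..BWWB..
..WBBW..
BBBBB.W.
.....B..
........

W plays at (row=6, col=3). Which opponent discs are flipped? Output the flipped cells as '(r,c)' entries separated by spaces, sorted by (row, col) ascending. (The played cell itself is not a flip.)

Answer: (4,3) (5,3) (5,4)

Derivation:
Dir NW: opp run (5,2), next='.' -> no flip
Dir N: opp run (5,3) (4,3) capped by W -> flip
Dir NE: opp run (5,4) capped by W -> flip
Dir W: first cell '.' (not opp) -> no flip
Dir E: first cell '.' (not opp) -> no flip
Dir SW: first cell '.' (not opp) -> no flip
Dir S: first cell '.' (not opp) -> no flip
Dir SE: first cell '.' (not opp) -> no flip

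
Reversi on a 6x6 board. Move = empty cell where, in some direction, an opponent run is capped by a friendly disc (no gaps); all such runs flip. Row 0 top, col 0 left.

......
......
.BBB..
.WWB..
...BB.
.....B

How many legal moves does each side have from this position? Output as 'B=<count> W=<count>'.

Answer: B=4 W=7

Derivation:
-- B to move --
(2,0): no bracket -> illegal
(3,0): flips 2 -> legal
(4,0): flips 1 -> legal
(4,1): flips 2 -> legal
(4,2): flips 1 -> legal
B mobility = 4
-- W to move --
(1,0): flips 1 -> legal
(1,1): flips 1 -> legal
(1,2): flips 1 -> legal
(1,3): flips 1 -> legal
(1,4): flips 1 -> legal
(2,0): no bracket -> illegal
(2,4): no bracket -> illegal
(3,0): no bracket -> illegal
(3,4): flips 1 -> legal
(3,5): no bracket -> illegal
(4,2): no bracket -> illegal
(4,5): no bracket -> illegal
(5,2): no bracket -> illegal
(5,3): no bracket -> illegal
(5,4): flips 1 -> legal
W mobility = 7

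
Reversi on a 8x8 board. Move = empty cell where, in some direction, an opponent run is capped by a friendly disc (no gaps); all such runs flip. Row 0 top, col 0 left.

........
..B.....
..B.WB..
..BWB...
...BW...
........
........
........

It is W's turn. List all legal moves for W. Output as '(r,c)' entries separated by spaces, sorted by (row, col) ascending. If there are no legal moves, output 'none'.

(0,1): no bracket -> illegal
(0,2): no bracket -> illegal
(0,3): no bracket -> illegal
(1,1): flips 1 -> legal
(1,3): no bracket -> illegal
(1,4): no bracket -> illegal
(1,5): no bracket -> illegal
(1,6): no bracket -> illegal
(2,1): no bracket -> illegal
(2,3): no bracket -> illegal
(2,6): flips 1 -> legal
(3,1): flips 1 -> legal
(3,5): flips 1 -> legal
(3,6): no bracket -> illegal
(4,1): no bracket -> illegal
(4,2): flips 1 -> legal
(4,5): no bracket -> illegal
(5,2): no bracket -> illegal
(5,3): flips 1 -> legal
(5,4): no bracket -> illegal

Answer: (1,1) (2,6) (3,1) (3,5) (4,2) (5,3)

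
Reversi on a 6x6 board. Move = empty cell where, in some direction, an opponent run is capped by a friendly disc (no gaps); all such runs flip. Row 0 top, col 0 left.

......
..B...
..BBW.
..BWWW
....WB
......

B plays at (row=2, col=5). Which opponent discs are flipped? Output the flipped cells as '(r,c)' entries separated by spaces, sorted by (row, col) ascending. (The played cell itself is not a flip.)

Answer: (2,4) (3,5)

Derivation:
Dir NW: first cell '.' (not opp) -> no flip
Dir N: first cell '.' (not opp) -> no flip
Dir NE: edge -> no flip
Dir W: opp run (2,4) capped by B -> flip
Dir E: edge -> no flip
Dir SW: opp run (3,4), next='.' -> no flip
Dir S: opp run (3,5) capped by B -> flip
Dir SE: edge -> no flip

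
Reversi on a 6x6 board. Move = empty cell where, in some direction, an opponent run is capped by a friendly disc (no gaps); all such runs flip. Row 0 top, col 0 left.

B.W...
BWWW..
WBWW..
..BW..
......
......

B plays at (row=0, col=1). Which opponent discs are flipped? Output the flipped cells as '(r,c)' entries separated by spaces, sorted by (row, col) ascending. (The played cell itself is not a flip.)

Dir NW: edge -> no flip
Dir N: edge -> no flip
Dir NE: edge -> no flip
Dir W: first cell 'B' (not opp) -> no flip
Dir E: opp run (0,2), next='.' -> no flip
Dir SW: first cell 'B' (not opp) -> no flip
Dir S: opp run (1,1) capped by B -> flip
Dir SE: opp run (1,2) (2,3), next='.' -> no flip

Answer: (1,1)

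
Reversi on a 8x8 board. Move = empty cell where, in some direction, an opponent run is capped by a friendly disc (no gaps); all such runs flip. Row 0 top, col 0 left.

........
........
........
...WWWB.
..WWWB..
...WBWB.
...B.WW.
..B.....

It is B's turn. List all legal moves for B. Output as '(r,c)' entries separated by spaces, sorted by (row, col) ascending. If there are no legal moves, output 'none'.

Answer: (2,3) (2,4) (2,5) (3,2) (4,1) (5,2) (7,4) (7,5) (7,6)

Derivation:
(2,2): no bracket -> illegal
(2,3): flips 4 -> legal
(2,4): flips 2 -> legal
(2,5): flips 1 -> legal
(2,6): no bracket -> illegal
(3,1): no bracket -> illegal
(3,2): flips 4 -> legal
(4,1): flips 3 -> legal
(4,6): no bracket -> illegal
(5,1): no bracket -> illegal
(5,2): flips 1 -> legal
(5,7): no bracket -> illegal
(6,2): no bracket -> illegal
(6,4): no bracket -> illegal
(6,7): no bracket -> illegal
(7,4): flips 1 -> legal
(7,5): flips 2 -> legal
(7,6): flips 2 -> legal
(7,7): no bracket -> illegal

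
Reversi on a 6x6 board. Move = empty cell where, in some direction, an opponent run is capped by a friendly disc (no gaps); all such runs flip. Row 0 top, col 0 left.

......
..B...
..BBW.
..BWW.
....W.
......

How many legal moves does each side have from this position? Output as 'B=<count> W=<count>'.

Answer: B=5 W=5

Derivation:
-- B to move --
(1,3): no bracket -> illegal
(1,4): no bracket -> illegal
(1,5): no bracket -> illegal
(2,5): flips 1 -> legal
(3,5): flips 2 -> legal
(4,2): no bracket -> illegal
(4,3): flips 1 -> legal
(4,5): flips 1 -> legal
(5,3): no bracket -> illegal
(5,4): no bracket -> illegal
(5,5): flips 2 -> legal
B mobility = 5
-- W to move --
(0,1): flips 2 -> legal
(0,2): no bracket -> illegal
(0,3): no bracket -> illegal
(1,1): flips 1 -> legal
(1,3): flips 1 -> legal
(1,4): no bracket -> illegal
(2,1): flips 2 -> legal
(3,1): flips 1 -> legal
(4,1): no bracket -> illegal
(4,2): no bracket -> illegal
(4,3): no bracket -> illegal
W mobility = 5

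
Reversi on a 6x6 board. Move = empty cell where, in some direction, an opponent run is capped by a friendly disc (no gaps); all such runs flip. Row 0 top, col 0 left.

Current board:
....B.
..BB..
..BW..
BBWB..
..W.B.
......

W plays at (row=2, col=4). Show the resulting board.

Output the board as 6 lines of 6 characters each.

Place W at (2,4); scan 8 dirs for brackets.
Dir NW: opp run (1,3), next='.' -> no flip
Dir N: first cell '.' (not opp) -> no flip
Dir NE: first cell '.' (not opp) -> no flip
Dir W: first cell 'W' (not opp) -> no flip
Dir E: first cell '.' (not opp) -> no flip
Dir SW: opp run (3,3) capped by W -> flip
Dir S: first cell '.' (not opp) -> no flip
Dir SE: first cell '.' (not opp) -> no flip
All flips: (3,3)

Answer: ....B.
..BB..
..BWW.
BBWW..
..W.B.
......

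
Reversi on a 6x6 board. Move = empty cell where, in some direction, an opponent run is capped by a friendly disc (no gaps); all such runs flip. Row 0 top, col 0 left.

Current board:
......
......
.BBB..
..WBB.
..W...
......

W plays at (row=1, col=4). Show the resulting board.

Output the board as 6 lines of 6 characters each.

Answer: ......
....W.
.BBW..
..WBB.
..W...
......

Derivation:
Place W at (1,4); scan 8 dirs for brackets.
Dir NW: first cell '.' (not opp) -> no flip
Dir N: first cell '.' (not opp) -> no flip
Dir NE: first cell '.' (not opp) -> no flip
Dir W: first cell '.' (not opp) -> no flip
Dir E: first cell '.' (not opp) -> no flip
Dir SW: opp run (2,3) capped by W -> flip
Dir S: first cell '.' (not opp) -> no flip
Dir SE: first cell '.' (not opp) -> no flip
All flips: (2,3)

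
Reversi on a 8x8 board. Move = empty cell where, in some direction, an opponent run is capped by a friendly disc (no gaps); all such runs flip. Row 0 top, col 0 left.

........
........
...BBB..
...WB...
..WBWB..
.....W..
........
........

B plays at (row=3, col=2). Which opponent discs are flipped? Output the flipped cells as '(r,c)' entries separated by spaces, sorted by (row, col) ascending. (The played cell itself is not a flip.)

Dir NW: first cell '.' (not opp) -> no flip
Dir N: first cell '.' (not opp) -> no flip
Dir NE: first cell 'B' (not opp) -> no flip
Dir W: first cell '.' (not opp) -> no flip
Dir E: opp run (3,3) capped by B -> flip
Dir SW: first cell '.' (not opp) -> no flip
Dir S: opp run (4,2), next='.' -> no flip
Dir SE: first cell 'B' (not opp) -> no flip

Answer: (3,3)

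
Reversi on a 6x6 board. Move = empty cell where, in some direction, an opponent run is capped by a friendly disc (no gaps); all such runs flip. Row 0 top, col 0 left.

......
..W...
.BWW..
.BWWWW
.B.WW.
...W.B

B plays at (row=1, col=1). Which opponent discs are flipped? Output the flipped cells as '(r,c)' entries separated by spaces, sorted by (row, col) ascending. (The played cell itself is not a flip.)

Answer: (2,2) (3,3) (4,4)

Derivation:
Dir NW: first cell '.' (not opp) -> no flip
Dir N: first cell '.' (not opp) -> no flip
Dir NE: first cell '.' (not opp) -> no flip
Dir W: first cell '.' (not opp) -> no flip
Dir E: opp run (1,2), next='.' -> no flip
Dir SW: first cell '.' (not opp) -> no flip
Dir S: first cell 'B' (not opp) -> no flip
Dir SE: opp run (2,2) (3,3) (4,4) capped by B -> flip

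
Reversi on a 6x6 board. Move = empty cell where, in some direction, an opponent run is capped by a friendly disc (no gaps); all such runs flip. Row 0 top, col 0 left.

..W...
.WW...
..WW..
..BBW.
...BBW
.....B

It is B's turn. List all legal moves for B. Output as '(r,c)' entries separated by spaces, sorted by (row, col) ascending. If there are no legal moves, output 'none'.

Answer: (0,0) (1,3) (1,4) (2,4) (2,5) (3,5)

Derivation:
(0,0): flips 2 -> legal
(0,1): no bracket -> illegal
(0,3): no bracket -> illegal
(1,0): no bracket -> illegal
(1,3): flips 1 -> legal
(1,4): flips 1 -> legal
(2,0): no bracket -> illegal
(2,1): no bracket -> illegal
(2,4): flips 1 -> legal
(2,5): flips 1 -> legal
(3,1): no bracket -> illegal
(3,5): flips 2 -> legal
(5,4): no bracket -> illegal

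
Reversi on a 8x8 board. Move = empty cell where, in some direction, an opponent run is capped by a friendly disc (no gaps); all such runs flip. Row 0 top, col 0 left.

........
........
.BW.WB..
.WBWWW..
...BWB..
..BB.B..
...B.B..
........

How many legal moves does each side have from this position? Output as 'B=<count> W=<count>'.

-- B to move --
(1,1): flips 3 -> legal
(1,2): flips 1 -> legal
(1,3): no bracket -> illegal
(1,4): no bracket -> illegal
(1,5): no bracket -> illegal
(2,0): no bracket -> illegal
(2,3): flips 4 -> legal
(2,6): flips 2 -> legal
(3,0): flips 1 -> legal
(3,6): flips 3 -> legal
(4,0): no bracket -> illegal
(4,1): flips 1 -> legal
(4,2): no bracket -> illegal
(4,6): no bracket -> illegal
(5,4): no bracket -> illegal
B mobility = 7
-- W to move --
(1,0): no bracket -> illegal
(1,1): flips 1 -> legal
(1,2): no bracket -> illegal
(1,4): no bracket -> illegal
(1,5): flips 1 -> legal
(1,6): flips 1 -> legal
(2,0): flips 1 -> legal
(2,3): no bracket -> illegal
(2,6): flips 1 -> legal
(3,0): no bracket -> illegal
(3,6): no bracket -> illegal
(4,1): no bracket -> illegal
(4,2): flips 2 -> legal
(4,6): flips 1 -> legal
(5,1): no bracket -> illegal
(5,4): no bracket -> illegal
(5,6): flips 1 -> legal
(6,1): flips 2 -> legal
(6,2): flips 1 -> legal
(6,4): no bracket -> illegal
(6,6): flips 1 -> legal
(7,2): no bracket -> illegal
(7,3): flips 3 -> legal
(7,4): no bracket -> illegal
(7,5): flips 3 -> legal
(7,6): no bracket -> illegal
W mobility = 13

Answer: B=7 W=13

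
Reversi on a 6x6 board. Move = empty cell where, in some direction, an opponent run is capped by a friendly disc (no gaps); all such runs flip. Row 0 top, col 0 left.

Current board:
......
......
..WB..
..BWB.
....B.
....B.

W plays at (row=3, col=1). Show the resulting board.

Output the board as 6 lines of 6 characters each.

Answer: ......
......
..WB..
.WWWB.
....B.
....B.

Derivation:
Place W at (3,1); scan 8 dirs for brackets.
Dir NW: first cell '.' (not opp) -> no flip
Dir N: first cell '.' (not opp) -> no flip
Dir NE: first cell 'W' (not opp) -> no flip
Dir W: first cell '.' (not opp) -> no flip
Dir E: opp run (3,2) capped by W -> flip
Dir SW: first cell '.' (not opp) -> no flip
Dir S: first cell '.' (not opp) -> no flip
Dir SE: first cell '.' (not opp) -> no flip
All flips: (3,2)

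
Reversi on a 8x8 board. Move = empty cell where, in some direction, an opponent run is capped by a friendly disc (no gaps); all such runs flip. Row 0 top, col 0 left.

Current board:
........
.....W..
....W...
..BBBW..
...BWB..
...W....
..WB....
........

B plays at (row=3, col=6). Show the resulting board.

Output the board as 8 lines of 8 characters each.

Place B at (3,6); scan 8 dirs for brackets.
Dir NW: first cell '.' (not opp) -> no flip
Dir N: first cell '.' (not opp) -> no flip
Dir NE: first cell '.' (not opp) -> no flip
Dir W: opp run (3,5) capped by B -> flip
Dir E: first cell '.' (not opp) -> no flip
Dir SW: first cell 'B' (not opp) -> no flip
Dir S: first cell '.' (not opp) -> no flip
Dir SE: first cell '.' (not opp) -> no flip
All flips: (3,5)

Answer: ........
.....W..
....W...
..BBBBB.
...BWB..
...W....
..WB....
........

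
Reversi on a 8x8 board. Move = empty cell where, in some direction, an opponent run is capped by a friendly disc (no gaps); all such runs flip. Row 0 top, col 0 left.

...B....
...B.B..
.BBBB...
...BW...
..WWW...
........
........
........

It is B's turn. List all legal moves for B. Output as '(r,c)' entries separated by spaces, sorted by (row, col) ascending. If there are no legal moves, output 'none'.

Answer: (3,5) (4,5) (5,1) (5,3) (5,4) (5,5)

Derivation:
(2,5): no bracket -> illegal
(3,1): no bracket -> illegal
(3,2): no bracket -> illegal
(3,5): flips 1 -> legal
(4,1): no bracket -> illegal
(4,5): flips 1 -> legal
(5,1): flips 1 -> legal
(5,2): no bracket -> illegal
(5,3): flips 1 -> legal
(5,4): flips 2 -> legal
(5,5): flips 1 -> legal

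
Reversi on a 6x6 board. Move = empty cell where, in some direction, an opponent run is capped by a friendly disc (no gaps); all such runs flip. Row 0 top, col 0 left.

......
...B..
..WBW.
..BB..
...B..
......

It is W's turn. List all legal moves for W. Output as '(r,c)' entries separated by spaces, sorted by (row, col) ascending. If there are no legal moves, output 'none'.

(0,2): flips 1 -> legal
(0,3): no bracket -> illegal
(0,4): flips 1 -> legal
(1,2): no bracket -> illegal
(1,4): no bracket -> illegal
(2,1): no bracket -> illegal
(3,1): no bracket -> illegal
(3,4): no bracket -> illegal
(4,1): no bracket -> illegal
(4,2): flips 2 -> legal
(4,4): flips 1 -> legal
(5,2): no bracket -> illegal
(5,3): no bracket -> illegal
(5,4): no bracket -> illegal

Answer: (0,2) (0,4) (4,2) (4,4)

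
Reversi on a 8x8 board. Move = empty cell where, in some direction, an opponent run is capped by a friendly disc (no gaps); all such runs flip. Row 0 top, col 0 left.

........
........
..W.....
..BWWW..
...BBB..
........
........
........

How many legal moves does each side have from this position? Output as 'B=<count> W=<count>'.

Answer: B=7 W=7

Derivation:
-- B to move --
(1,1): flips 2 -> legal
(1,2): flips 1 -> legal
(1,3): no bracket -> illegal
(2,1): no bracket -> illegal
(2,3): flips 2 -> legal
(2,4): flips 1 -> legal
(2,5): flips 2 -> legal
(2,6): flips 1 -> legal
(3,1): no bracket -> illegal
(3,6): flips 3 -> legal
(4,2): no bracket -> illegal
(4,6): no bracket -> illegal
B mobility = 7
-- W to move --
(2,1): no bracket -> illegal
(2,3): no bracket -> illegal
(3,1): flips 1 -> legal
(3,6): no bracket -> illegal
(4,1): no bracket -> illegal
(4,2): flips 1 -> legal
(4,6): no bracket -> illegal
(5,2): flips 1 -> legal
(5,3): flips 2 -> legal
(5,4): flips 1 -> legal
(5,5): flips 2 -> legal
(5,6): flips 1 -> legal
W mobility = 7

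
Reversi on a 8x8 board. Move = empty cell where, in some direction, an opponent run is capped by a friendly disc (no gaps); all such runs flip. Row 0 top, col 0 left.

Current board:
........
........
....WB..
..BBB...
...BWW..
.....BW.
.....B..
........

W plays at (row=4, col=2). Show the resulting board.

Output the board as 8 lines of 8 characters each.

Answer: ........
........
....WB..
..BWB...
..WWWW..
.....BW.
.....B..
........

Derivation:
Place W at (4,2); scan 8 dirs for brackets.
Dir NW: first cell '.' (not opp) -> no flip
Dir N: opp run (3,2), next='.' -> no flip
Dir NE: opp run (3,3) capped by W -> flip
Dir W: first cell '.' (not opp) -> no flip
Dir E: opp run (4,3) capped by W -> flip
Dir SW: first cell '.' (not opp) -> no flip
Dir S: first cell '.' (not opp) -> no flip
Dir SE: first cell '.' (not opp) -> no flip
All flips: (3,3) (4,3)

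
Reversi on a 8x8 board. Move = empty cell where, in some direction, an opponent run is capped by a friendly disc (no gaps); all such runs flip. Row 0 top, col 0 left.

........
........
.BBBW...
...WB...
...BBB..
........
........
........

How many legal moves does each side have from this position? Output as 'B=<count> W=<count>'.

-- B to move --
(1,3): no bracket -> illegal
(1,4): flips 1 -> legal
(1,5): no bracket -> illegal
(2,5): flips 1 -> legal
(3,2): flips 1 -> legal
(3,5): no bracket -> illegal
(4,2): no bracket -> illegal
B mobility = 3
-- W to move --
(1,0): no bracket -> illegal
(1,1): flips 1 -> legal
(1,2): no bracket -> illegal
(1,3): flips 1 -> legal
(1,4): no bracket -> illegal
(2,0): flips 3 -> legal
(2,5): no bracket -> illegal
(3,0): no bracket -> illegal
(3,1): no bracket -> illegal
(3,2): no bracket -> illegal
(3,5): flips 1 -> legal
(3,6): no bracket -> illegal
(4,2): no bracket -> illegal
(4,6): no bracket -> illegal
(5,2): no bracket -> illegal
(5,3): flips 1 -> legal
(5,4): flips 2 -> legal
(5,5): flips 1 -> legal
(5,6): no bracket -> illegal
W mobility = 7

Answer: B=3 W=7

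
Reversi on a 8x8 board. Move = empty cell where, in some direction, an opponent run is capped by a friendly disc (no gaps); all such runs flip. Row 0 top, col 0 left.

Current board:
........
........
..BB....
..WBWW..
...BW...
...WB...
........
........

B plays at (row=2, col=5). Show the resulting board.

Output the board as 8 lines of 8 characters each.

Answer: ........
........
..BB.B..
..WBBW..
...BW...
...WB...
........
........

Derivation:
Place B at (2,5); scan 8 dirs for brackets.
Dir NW: first cell '.' (not opp) -> no flip
Dir N: first cell '.' (not opp) -> no flip
Dir NE: first cell '.' (not opp) -> no flip
Dir W: first cell '.' (not opp) -> no flip
Dir E: first cell '.' (not opp) -> no flip
Dir SW: opp run (3,4) capped by B -> flip
Dir S: opp run (3,5), next='.' -> no flip
Dir SE: first cell '.' (not opp) -> no flip
All flips: (3,4)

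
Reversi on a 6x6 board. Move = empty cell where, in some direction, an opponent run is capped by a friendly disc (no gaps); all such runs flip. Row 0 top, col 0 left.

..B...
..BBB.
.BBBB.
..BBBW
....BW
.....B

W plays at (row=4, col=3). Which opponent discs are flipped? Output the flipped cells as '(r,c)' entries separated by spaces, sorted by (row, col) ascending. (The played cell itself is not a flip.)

Dir NW: opp run (3,2) (2,1), next='.' -> no flip
Dir N: opp run (3,3) (2,3) (1,3), next='.' -> no flip
Dir NE: opp run (3,4), next='.' -> no flip
Dir W: first cell '.' (not opp) -> no flip
Dir E: opp run (4,4) capped by W -> flip
Dir SW: first cell '.' (not opp) -> no flip
Dir S: first cell '.' (not opp) -> no flip
Dir SE: first cell '.' (not opp) -> no flip

Answer: (4,4)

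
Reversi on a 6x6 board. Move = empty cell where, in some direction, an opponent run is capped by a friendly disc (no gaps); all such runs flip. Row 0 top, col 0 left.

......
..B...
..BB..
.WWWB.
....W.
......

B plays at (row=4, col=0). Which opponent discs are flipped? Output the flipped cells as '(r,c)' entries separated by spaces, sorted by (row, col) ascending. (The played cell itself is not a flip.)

Dir NW: edge -> no flip
Dir N: first cell '.' (not opp) -> no flip
Dir NE: opp run (3,1) capped by B -> flip
Dir W: edge -> no flip
Dir E: first cell '.' (not opp) -> no flip
Dir SW: edge -> no flip
Dir S: first cell '.' (not opp) -> no flip
Dir SE: first cell '.' (not opp) -> no flip

Answer: (3,1)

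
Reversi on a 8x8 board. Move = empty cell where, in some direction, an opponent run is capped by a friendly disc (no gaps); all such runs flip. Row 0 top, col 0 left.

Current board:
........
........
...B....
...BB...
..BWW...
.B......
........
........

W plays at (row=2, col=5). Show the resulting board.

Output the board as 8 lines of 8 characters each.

Answer: ........
........
...B.W..
...BW...
..BWW...
.B......
........
........

Derivation:
Place W at (2,5); scan 8 dirs for brackets.
Dir NW: first cell '.' (not opp) -> no flip
Dir N: first cell '.' (not opp) -> no flip
Dir NE: first cell '.' (not opp) -> no flip
Dir W: first cell '.' (not opp) -> no flip
Dir E: first cell '.' (not opp) -> no flip
Dir SW: opp run (3,4) capped by W -> flip
Dir S: first cell '.' (not opp) -> no flip
Dir SE: first cell '.' (not opp) -> no flip
All flips: (3,4)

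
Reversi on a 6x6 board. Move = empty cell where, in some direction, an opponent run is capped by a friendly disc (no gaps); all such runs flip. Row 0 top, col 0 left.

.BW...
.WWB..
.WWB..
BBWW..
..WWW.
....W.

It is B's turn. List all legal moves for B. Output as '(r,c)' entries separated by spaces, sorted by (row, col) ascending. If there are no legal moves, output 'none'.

Answer: (0,3) (1,0) (2,0) (3,4) (4,1) (5,3)

Derivation:
(0,0): no bracket -> illegal
(0,3): flips 3 -> legal
(1,0): flips 2 -> legal
(2,0): flips 2 -> legal
(2,4): no bracket -> illegal
(3,4): flips 2 -> legal
(3,5): no bracket -> illegal
(4,1): flips 1 -> legal
(4,5): no bracket -> illegal
(5,1): no bracket -> illegal
(5,2): no bracket -> illegal
(5,3): flips 3 -> legal
(5,5): no bracket -> illegal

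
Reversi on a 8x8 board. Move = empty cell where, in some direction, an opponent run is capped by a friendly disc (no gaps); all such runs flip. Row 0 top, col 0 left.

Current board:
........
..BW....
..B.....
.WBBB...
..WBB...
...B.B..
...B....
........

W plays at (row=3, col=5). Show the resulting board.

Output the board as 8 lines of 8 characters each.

Place W at (3,5); scan 8 dirs for brackets.
Dir NW: first cell '.' (not opp) -> no flip
Dir N: first cell '.' (not opp) -> no flip
Dir NE: first cell '.' (not opp) -> no flip
Dir W: opp run (3,4) (3,3) (3,2) capped by W -> flip
Dir E: first cell '.' (not opp) -> no flip
Dir SW: opp run (4,4) (5,3), next='.' -> no flip
Dir S: first cell '.' (not opp) -> no flip
Dir SE: first cell '.' (not opp) -> no flip
All flips: (3,2) (3,3) (3,4)

Answer: ........
..BW....
..B.....
.WWWWW..
..WBB...
...B.B..
...B....
........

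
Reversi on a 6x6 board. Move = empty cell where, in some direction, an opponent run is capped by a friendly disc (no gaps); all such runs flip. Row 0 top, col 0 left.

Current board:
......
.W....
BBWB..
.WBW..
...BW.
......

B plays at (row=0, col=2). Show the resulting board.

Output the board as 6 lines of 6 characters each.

Place B at (0,2); scan 8 dirs for brackets.
Dir NW: edge -> no flip
Dir N: edge -> no flip
Dir NE: edge -> no flip
Dir W: first cell '.' (not opp) -> no flip
Dir E: first cell '.' (not opp) -> no flip
Dir SW: opp run (1,1) capped by B -> flip
Dir S: first cell '.' (not opp) -> no flip
Dir SE: first cell '.' (not opp) -> no flip
All flips: (1,1)

Answer: ..B...
.B....
BBWB..
.WBW..
...BW.
......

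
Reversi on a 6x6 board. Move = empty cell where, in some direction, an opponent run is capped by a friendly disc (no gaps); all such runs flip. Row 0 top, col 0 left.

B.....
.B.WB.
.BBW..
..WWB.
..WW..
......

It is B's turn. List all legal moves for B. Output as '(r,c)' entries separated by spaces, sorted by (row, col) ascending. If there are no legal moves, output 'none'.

Answer: (0,4) (1,2) (2,4) (3,1) (4,1) (4,4) (5,2) (5,4)

Derivation:
(0,2): no bracket -> illegal
(0,3): no bracket -> illegal
(0,4): flips 1 -> legal
(1,2): flips 2 -> legal
(2,4): flips 1 -> legal
(3,1): flips 2 -> legal
(4,1): flips 2 -> legal
(4,4): flips 1 -> legal
(5,1): no bracket -> illegal
(5,2): flips 3 -> legal
(5,3): no bracket -> illegal
(5,4): flips 2 -> legal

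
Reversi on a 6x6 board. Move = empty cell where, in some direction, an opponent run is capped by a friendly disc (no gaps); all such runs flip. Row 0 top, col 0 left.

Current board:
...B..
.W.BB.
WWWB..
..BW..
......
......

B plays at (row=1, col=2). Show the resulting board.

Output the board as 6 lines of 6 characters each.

Place B at (1,2); scan 8 dirs for brackets.
Dir NW: first cell '.' (not opp) -> no flip
Dir N: first cell '.' (not opp) -> no flip
Dir NE: first cell 'B' (not opp) -> no flip
Dir W: opp run (1,1), next='.' -> no flip
Dir E: first cell 'B' (not opp) -> no flip
Dir SW: opp run (2,1), next='.' -> no flip
Dir S: opp run (2,2) capped by B -> flip
Dir SE: first cell 'B' (not opp) -> no flip
All flips: (2,2)

Answer: ...B..
.WBBB.
WWBB..
..BW..
......
......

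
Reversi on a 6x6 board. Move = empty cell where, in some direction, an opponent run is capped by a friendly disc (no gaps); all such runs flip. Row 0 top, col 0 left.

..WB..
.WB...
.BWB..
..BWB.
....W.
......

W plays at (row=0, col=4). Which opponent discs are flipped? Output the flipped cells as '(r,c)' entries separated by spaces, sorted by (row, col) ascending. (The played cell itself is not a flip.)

Answer: (0,3)

Derivation:
Dir NW: edge -> no flip
Dir N: edge -> no flip
Dir NE: edge -> no flip
Dir W: opp run (0,3) capped by W -> flip
Dir E: first cell '.' (not opp) -> no flip
Dir SW: first cell '.' (not opp) -> no flip
Dir S: first cell '.' (not opp) -> no flip
Dir SE: first cell '.' (not opp) -> no flip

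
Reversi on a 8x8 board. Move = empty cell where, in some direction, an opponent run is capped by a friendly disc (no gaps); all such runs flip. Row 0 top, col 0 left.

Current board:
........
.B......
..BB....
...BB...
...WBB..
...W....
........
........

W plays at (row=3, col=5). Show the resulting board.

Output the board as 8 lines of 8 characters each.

Answer: ........
.B......
..BB....
...BBW..
...WWB..
...W....
........
........

Derivation:
Place W at (3,5); scan 8 dirs for brackets.
Dir NW: first cell '.' (not opp) -> no flip
Dir N: first cell '.' (not opp) -> no flip
Dir NE: first cell '.' (not opp) -> no flip
Dir W: opp run (3,4) (3,3), next='.' -> no flip
Dir E: first cell '.' (not opp) -> no flip
Dir SW: opp run (4,4) capped by W -> flip
Dir S: opp run (4,5), next='.' -> no flip
Dir SE: first cell '.' (not opp) -> no flip
All flips: (4,4)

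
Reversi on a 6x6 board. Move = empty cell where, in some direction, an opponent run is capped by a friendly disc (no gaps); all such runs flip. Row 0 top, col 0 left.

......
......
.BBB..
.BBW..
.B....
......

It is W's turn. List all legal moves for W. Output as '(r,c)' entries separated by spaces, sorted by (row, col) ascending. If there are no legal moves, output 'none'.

(1,0): no bracket -> illegal
(1,1): flips 1 -> legal
(1,2): no bracket -> illegal
(1,3): flips 1 -> legal
(1,4): no bracket -> illegal
(2,0): no bracket -> illegal
(2,4): no bracket -> illegal
(3,0): flips 2 -> legal
(3,4): no bracket -> illegal
(4,0): no bracket -> illegal
(4,2): no bracket -> illegal
(4,3): no bracket -> illegal
(5,0): no bracket -> illegal
(5,1): no bracket -> illegal
(5,2): no bracket -> illegal

Answer: (1,1) (1,3) (3,0)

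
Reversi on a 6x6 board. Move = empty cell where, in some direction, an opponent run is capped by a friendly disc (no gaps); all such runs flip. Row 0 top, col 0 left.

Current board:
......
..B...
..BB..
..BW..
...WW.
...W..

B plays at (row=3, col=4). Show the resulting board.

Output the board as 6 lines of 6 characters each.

Answer: ......
..B...
..BB..
..BBB.
...WW.
...W..

Derivation:
Place B at (3,4); scan 8 dirs for brackets.
Dir NW: first cell 'B' (not opp) -> no flip
Dir N: first cell '.' (not opp) -> no flip
Dir NE: first cell '.' (not opp) -> no flip
Dir W: opp run (3,3) capped by B -> flip
Dir E: first cell '.' (not opp) -> no flip
Dir SW: opp run (4,3), next='.' -> no flip
Dir S: opp run (4,4), next='.' -> no flip
Dir SE: first cell '.' (not opp) -> no flip
All flips: (3,3)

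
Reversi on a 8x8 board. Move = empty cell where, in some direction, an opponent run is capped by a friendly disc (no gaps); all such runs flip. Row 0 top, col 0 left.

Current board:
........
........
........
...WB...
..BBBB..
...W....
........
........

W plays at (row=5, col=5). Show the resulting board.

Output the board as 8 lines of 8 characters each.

Place W at (5,5); scan 8 dirs for brackets.
Dir NW: opp run (4,4) capped by W -> flip
Dir N: opp run (4,5), next='.' -> no flip
Dir NE: first cell '.' (not opp) -> no flip
Dir W: first cell '.' (not opp) -> no flip
Dir E: first cell '.' (not opp) -> no flip
Dir SW: first cell '.' (not opp) -> no flip
Dir S: first cell '.' (not opp) -> no flip
Dir SE: first cell '.' (not opp) -> no flip
All flips: (4,4)

Answer: ........
........
........
...WB...
..BBWB..
...W.W..
........
........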